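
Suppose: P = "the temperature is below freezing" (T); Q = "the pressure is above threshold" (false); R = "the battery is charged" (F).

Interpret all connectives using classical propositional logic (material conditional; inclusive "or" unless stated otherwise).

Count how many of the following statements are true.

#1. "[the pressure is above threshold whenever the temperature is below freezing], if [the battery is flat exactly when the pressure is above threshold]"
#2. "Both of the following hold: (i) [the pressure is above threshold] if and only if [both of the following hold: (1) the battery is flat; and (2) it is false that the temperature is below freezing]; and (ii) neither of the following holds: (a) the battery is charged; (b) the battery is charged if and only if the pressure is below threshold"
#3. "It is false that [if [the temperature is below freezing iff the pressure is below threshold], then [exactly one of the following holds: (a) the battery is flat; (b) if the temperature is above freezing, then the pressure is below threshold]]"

#1: Formalization: (~R <-> Q) -> (P -> Q)

~R = ~F = T
~R <-> Q = T <-> F = F
P -> Q = T -> F = F
(~R <-> Q) -> (P -> Q) = F -> F = T
So #1 is true.

#2: Parsed as (Q <-> (~R & ~P)) & (R nor (R <-> ~Q))

~R = ~F = T
~P = ~T = F
~R & ~P = T & F = F
Q <-> (~R & ~P) = F <-> F = T
~Q = ~F = T
R <-> ~Q = F <-> T = F
R nor (R <-> ~Q) = F nor F = T
(Q <-> (~R & ~P)) & (R nor (R <-> ~Q)) = T & T = T
So #2 is true.

#3: Parsed as ~((P <-> ~Q) -> (~R xor (~P -> ~Q)))

~Q = ~F = T
P <-> ~Q = T <-> T = T
~R = ~F = T
~P = ~T = F
~Q = ~F = T
~P -> ~Q = F -> T = T
~R xor (~P -> ~Q) = T xor T = F
(P <-> ~Q) -> (~R xor (~P -> ~Q)) = T -> F = F
~((P <-> ~Q) -> (~R xor (~P -> ~Q))) = ~F = T
So #3 is true.

Count: 3.

3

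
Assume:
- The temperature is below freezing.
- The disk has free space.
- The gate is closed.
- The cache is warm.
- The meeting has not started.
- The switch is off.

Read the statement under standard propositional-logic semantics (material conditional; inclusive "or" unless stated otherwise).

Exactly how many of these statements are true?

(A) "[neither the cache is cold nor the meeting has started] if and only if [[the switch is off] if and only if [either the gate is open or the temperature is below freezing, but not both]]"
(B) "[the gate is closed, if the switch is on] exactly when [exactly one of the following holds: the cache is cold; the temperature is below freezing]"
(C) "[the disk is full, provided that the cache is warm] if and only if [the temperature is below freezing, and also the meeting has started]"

Let U = "the cache is warm" (T), R = "the meeting has started" (F), K = "the switch is on" (F), Q = "the gate is open" (F), G = "the temperature is below freezing" (T), N = "the disk is full" (F).

(A): In symbols: (~U nor R) <-> (~K <-> (Q xor G))

~U = ~T = F
~U nor R = F nor F = T
~K = ~F = T
Q xor G = F xor T = T
~K <-> (Q xor G) = T <-> T = T
(~U nor R) <-> (~K <-> (Q xor G)) = T <-> T = T
So (A) is true.

(B): In symbols: (K -> ~Q) <-> (~U xor G)

~Q = ~F = T
K -> ~Q = F -> T = T
~U = ~T = F
~U xor G = F xor T = T
(K -> ~Q) <-> (~U xor G) = T <-> T = T
Thus (B) is true.

(C): Formalization: (U -> N) <-> (G & R)

U -> N = T -> F = F
G & R = T & F = F
(U -> N) <-> (G & R) = F <-> F = T
Thus (C) is true.

Count: 3.

3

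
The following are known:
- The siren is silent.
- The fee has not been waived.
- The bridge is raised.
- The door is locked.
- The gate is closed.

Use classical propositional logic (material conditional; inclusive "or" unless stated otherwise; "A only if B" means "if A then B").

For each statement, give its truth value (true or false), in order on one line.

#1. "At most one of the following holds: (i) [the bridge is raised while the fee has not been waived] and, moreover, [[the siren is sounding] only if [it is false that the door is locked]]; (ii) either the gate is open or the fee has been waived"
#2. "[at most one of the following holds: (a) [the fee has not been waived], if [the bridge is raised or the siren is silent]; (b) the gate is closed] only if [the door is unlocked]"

#1 True; #2 True

Let S = "the bridge is raised" (T), R = "the fee has been waived" (F), M = "the siren is sounding" (F), V = "the door is locked" (T), U = "the gate is open" (F).

#1: Formalization: ((S ∧ ¬R) ∧ (M → ¬V)) ↑ (U ∨ R)

¬R = ¬F = T
S ∧ ¬R = T ∧ T = T
¬V = ¬T = F
M → ¬V = F → F = T
(S ∧ ¬R) ∧ (M → ¬V) = T ∧ T = T
U ∨ R = F ∨ F = F
((S ∧ ¬R) ∧ (M → ¬V)) ↑ (U ∨ R) = T ↑ F = T
Hence #1 is true.

#2: In symbols: (((S ∨ ¬M) → ¬R) ↑ ¬U) → ¬V

¬M = ¬F = T
S ∨ ¬M = T ∨ T = T
¬R = ¬F = T
(S ∨ ¬M) → ¬R = T → T = T
¬U = ¬F = T
((S ∨ ¬M) → ¬R) ↑ ¬U = T ↑ T = F
¬V = ¬T = F
(((S ∨ ¬M) → ¬R) ↑ ¬U) → ¬V = F → F = T
So #2 is true.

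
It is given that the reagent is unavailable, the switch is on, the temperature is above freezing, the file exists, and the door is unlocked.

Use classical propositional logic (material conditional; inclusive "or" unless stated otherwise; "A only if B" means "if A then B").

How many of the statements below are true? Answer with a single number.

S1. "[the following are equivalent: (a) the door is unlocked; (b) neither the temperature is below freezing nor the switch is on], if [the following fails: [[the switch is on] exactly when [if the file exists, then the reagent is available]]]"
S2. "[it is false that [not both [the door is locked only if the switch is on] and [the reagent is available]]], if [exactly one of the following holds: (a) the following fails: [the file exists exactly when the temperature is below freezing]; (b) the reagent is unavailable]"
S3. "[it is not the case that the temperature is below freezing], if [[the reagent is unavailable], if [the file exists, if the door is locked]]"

Let G = "the switch is on" (True), M = "the file exists" (True), K = "the reagent is available" (False), L = "the door is locked" (False), U = "the temperature is below freezing" (False).

S1: Parsed as not (G iff (M -> K)) -> (not L iff (U nor G))

M -> K = True -> False = False
G iff (M -> K) = True iff False = False
not (G iff (M -> K)) = not False = True
not L = not False = True
U nor G = False nor True = False
not L iff (U nor G) = True iff False = False
not (G iff (M -> K)) -> (not L iff (U nor G)) = True -> False = False
Thus S1 is false.

S2: This is (not (M iff U) xor not K) -> not ((L -> G) nand K).

M iff U = True iff False = False
not (M iff U) = not False = True
not K = not False = True
not (M iff U) xor not K = True xor True = False
L -> G = False -> True = True
(L -> G) nand K = True nand False = True
not ((L -> G) nand K) = not True = False
(not (M iff U) xor not K) -> not ((L -> G) nand K) = False -> False = True
So S2 is true.

S3: Formalization: ((L -> M) -> not K) -> not U

L -> M = False -> True = True
not K = not False = True
(L -> M) -> not K = True -> True = True
not U = not False = True
((L -> M) -> not K) -> not U = True -> True = True
So S3 is true.

2 of the 3 statements are true.

2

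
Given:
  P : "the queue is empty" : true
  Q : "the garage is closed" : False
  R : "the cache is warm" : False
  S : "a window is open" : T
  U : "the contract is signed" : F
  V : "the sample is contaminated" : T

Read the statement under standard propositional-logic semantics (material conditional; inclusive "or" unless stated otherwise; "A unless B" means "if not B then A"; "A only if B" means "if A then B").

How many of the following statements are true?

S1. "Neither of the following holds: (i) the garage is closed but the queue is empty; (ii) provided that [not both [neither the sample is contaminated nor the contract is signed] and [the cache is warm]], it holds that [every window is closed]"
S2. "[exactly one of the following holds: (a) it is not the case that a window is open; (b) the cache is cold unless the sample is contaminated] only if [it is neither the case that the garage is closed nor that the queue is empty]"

1

S1: In symbols: (Q ∧ P) ↓ (((V ↓ U) ↑ R) → ¬S)

Q ∧ P = F ∧ T = F
V ↓ U = T ↓ F = F
(V ↓ U) ↑ R = F ↑ F = T
¬S = ¬T = F
((V ↓ U) ↑ R) → ¬S = T → F = F
(Q ∧ P) ↓ (((V ↓ U) ↑ R) → ¬S) = F ↓ F = T
So S1 is true.

S2: Parsed as (¬S ⊕ (¬R ∨ V)) → (Q ↓ P)

¬S = ¬T = F
¬R = ¬F = T
¬R ∨ V = T ∨ T = T
¬S ⊕ (¬R ∨ V) = F ⊕ T = T
Q ↓ P = F ↓ T = F
(¬S ⊕ (¬R ∨ V)) → (Q ↓ P) = T → F = F
Thus S2 is false.

True statements: 1.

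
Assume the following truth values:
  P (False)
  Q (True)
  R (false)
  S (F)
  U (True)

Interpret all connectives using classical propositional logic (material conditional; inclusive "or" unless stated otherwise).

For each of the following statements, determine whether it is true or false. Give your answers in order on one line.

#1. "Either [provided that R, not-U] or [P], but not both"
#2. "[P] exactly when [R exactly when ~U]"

#1 T; #2 F

#1: This is (R → ¬U) ⊕ P.

¬U = ¬T = F
R → ¬U = F → F = T
(R → ¬U) ⊕ P = T ⊕ F = T
So #1 is true.

#2: This is P ↔ (R ↔ ¬U).

¬U = ¬T = F
R ↔ ¬U = F ↔ F = T
P ↔ (R ↔ ¬U) = F ↔ T = F
So #2 is false.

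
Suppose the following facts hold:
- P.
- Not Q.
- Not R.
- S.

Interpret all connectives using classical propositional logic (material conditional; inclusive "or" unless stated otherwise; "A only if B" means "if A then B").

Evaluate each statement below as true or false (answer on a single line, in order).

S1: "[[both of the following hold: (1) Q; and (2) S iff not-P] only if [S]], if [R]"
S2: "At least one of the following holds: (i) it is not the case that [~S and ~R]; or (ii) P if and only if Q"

S1: Formalization: R -> ((Q & (S <-> ~P)) -> S)

~P = ~T = F
S <-> ~P = T <-> F = F
Q & (S <-> ~P) = F & F = F
(Q & (S <-> ~P)) -> S = F -> T = T
R -> ((Q & (S <-> ~P)) -> S) = F -> T = T
Thus S1 is true.

S2: This is ~(~S & ~R) | (P <-> Q).

~S = ~T = F
~R = ~F = T
~S & ~R = F & T = F
~(~S & ~R) = ~F = T
P <-> Q = T <-> F = F
~(~S & ~R) | (P <-> Q) = T | F = T
So S2 is true.

S1 T / S2 T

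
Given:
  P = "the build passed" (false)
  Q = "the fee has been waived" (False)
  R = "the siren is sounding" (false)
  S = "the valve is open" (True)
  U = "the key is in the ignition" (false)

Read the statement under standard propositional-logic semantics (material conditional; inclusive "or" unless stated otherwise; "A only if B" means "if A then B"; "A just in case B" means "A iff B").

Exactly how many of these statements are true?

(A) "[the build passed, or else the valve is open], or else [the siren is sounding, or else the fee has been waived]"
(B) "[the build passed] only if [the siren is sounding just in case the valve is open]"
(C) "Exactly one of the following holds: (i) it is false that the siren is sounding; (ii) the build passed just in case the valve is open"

3

(A): In symbols: (P ∨ S) ∨ (R ∨ Q)

P ∨ S = F ∨ T = T
R ∨ Q = F ∨ F = F
(P ∨ S) ∨ (R ∨ Q) = T ∨ F = T
So (A) is true.

(B): Parsed as P → (R ↔ S)

R ↔ S = F ↔ T = F
P → (R ↔ S) = F → F = T
So (B) is true.

(C): In symbols: ¬R ⊕ (P ↔ S)

¬R = ¬F = T
P ↔ S = F ↔ T = F
¬R ⊕ (P ↔ S) = T ⊕ F = T
Hence (C) is true.

True statements: 3.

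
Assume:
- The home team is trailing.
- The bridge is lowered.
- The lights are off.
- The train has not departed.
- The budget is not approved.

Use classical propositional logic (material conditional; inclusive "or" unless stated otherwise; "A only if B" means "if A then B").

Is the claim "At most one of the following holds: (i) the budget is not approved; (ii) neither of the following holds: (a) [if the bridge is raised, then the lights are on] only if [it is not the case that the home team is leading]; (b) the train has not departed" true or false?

True

Let H = "the budget is approved" (False), W = "the bridge is raised" (False), K = "the lights are on" (False), V = "the home team is leading" (False), U = "the train has departed" (False).
Parsed as not H nand (((W -> K) -> not V) nor not U)

not H = not False = True
W -> K = False -> False = True
not V = not False = True
(W -> K) -> not V = True -> True = True
not U = not False = True
((W -> K) -> not V) nor not U = True nor True = False
not H nand (((W -> K) -> not V) nor not U) = True nand False = True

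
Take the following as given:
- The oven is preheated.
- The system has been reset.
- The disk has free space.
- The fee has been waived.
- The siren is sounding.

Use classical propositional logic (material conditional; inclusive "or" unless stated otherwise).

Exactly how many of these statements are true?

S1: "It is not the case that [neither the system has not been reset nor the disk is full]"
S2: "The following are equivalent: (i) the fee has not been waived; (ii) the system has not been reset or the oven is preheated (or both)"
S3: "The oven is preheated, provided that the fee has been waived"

1

Let R = "the system has been reset" (T), Q = "the disk is full" (F), P = "the fee has been waived" (T), L = "the oven is preheated" (T).

S1: Parsed as ¬(¬R ↓ Q)

¬R = ¬T = F
¬R ↓ Q = F ↓ F = T
¬(¬R ↓ Q) = ¬T = F
Hence S1 is false.

S2: Formalization: ¬P ↔ (¬R ∨ L)

¬P = ¬T = F
¬R = ¬T = F
¬R ∨ L = F ∨ T = T
¬P ↔ (¬R ∨ L) = F ↔ T = F
So S2 is false.

S3: In symbols: P → L

P → L = T → T = T
So S3 is true.

True statements: 1 (S3).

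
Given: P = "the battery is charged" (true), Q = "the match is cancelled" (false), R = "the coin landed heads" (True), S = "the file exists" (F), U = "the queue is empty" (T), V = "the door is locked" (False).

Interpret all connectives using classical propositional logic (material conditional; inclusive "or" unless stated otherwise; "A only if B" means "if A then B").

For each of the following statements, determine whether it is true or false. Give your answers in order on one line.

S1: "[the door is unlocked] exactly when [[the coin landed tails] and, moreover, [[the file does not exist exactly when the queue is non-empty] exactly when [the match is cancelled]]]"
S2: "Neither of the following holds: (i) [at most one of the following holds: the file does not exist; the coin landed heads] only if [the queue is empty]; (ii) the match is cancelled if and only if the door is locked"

S1 F / S2 F

S1: Formalization: ~V <-> (~R & ((~S <-> ~U) <-> Q))

~V = ~F = T
~R = ~T = F
~S = ~F = T
~U = ~T = F
~S <-> ~U = T <-> F = F
(~S <-> ~U) <-> Q = F <-> F = T
~R & ((~S <-> ~U) <-> Q) = F & T = F
~V <-> (~R & ((~S <-> ~U) <-> Q)) = T <-> F = F
So S1 is false.

S2: This is ((~S nand R) -> U) nor (Q <-> V).

~S = ~F = T
~S nand R = T nand T = F
(~S nand R) -> U = F -> T = T
Q <-> V = F <-> F = T
((~S nand R) -> U) nor (Q <-> V) = T nor T = F
Hence S2 is false.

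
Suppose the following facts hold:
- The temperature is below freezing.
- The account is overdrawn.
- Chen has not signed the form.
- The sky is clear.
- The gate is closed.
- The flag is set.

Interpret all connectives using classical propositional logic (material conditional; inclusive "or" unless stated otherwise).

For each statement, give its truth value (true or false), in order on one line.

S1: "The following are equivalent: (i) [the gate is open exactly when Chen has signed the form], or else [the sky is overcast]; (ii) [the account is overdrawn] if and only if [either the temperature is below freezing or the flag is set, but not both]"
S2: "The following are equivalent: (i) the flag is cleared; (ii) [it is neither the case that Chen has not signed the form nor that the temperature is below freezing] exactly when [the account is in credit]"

Let V = "the gate is open" (F), K = "Chen has signed the form" (F), H = "the sky is overcast" (F), S = "the account is overdrawn" (T), R = "the temperature is below freezing" (T), L = "the flag is set" (T).

S1: In symbols: ((V ↔ K) ∨ H) ↔ (S ↔ (R ⊕ L))

V ↔ K = F ↔ F = T
(V ↔ K) ∨ H = T ∨ F = T
R ⊕ L = T ⊕ T = F
S ↔ (R ⊕ L) = T ↔ F = F
((V ↔ K) ∨ H) ↔ (S ↔ (R ⊕ L)) = T ↔ F = F
Hence S1 is false.

S2: In symbols: ¬L ↔ ((¬K ↓ R) ↔ ¬S)

¬L = ¬T = F
¬K = ¬F = T
¬K ↓ R = T ↓ T = F
¬S = ¬T = F
(¬K ↓ R) ↔ ¬S = F ↔ F = T
¬L ↔ ((¬K ↓ R) ↔ ¬S) = F ↔ T = F
Thus S2 is false.

S1 false, S2 false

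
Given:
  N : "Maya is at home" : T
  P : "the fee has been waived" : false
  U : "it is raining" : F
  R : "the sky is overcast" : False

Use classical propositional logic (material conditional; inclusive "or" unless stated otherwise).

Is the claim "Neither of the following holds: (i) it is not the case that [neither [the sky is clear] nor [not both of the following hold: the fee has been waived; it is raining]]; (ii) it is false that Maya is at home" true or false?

Values: R=F, P=F, U=F, N=T.
This is ¬(¬R ↓ (P ↑ U)) ↓ ¬N.

¬R = ¬F = T
P ↑ U = F ↑ F = T
¬R ↓ (P ↑ U) = T ↓ T = F
¬(¬R ↓ (P ↑ U)) = ¬F = T
¬N = ¬T = F
¬(¬R ↓ (P ↑ U)) ↓ ¬N = T ↓ F = F

false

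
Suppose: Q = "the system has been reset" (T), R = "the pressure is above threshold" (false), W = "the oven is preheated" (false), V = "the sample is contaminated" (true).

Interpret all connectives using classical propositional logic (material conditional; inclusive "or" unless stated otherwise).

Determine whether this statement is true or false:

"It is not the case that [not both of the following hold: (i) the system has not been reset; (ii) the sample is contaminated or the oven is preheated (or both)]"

The statement is false.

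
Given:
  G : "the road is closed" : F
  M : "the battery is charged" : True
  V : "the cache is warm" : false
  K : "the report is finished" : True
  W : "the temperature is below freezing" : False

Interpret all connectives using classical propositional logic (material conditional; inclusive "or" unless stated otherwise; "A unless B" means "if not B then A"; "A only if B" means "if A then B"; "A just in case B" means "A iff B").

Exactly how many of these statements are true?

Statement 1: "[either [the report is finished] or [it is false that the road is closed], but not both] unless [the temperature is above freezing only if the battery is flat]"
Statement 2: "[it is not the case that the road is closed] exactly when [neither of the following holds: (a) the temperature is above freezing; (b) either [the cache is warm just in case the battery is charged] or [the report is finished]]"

0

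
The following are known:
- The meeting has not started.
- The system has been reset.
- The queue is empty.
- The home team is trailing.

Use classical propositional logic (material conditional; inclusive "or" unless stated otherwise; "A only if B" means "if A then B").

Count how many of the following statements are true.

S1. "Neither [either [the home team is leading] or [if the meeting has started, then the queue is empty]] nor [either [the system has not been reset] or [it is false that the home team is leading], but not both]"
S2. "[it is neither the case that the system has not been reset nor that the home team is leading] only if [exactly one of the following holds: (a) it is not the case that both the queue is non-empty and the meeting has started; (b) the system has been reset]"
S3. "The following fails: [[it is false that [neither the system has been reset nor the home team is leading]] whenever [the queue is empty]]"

Let S = "the home team is leading" (False), P = "the meeting has started" (False), R = "the queue is empty" (True), Q = "the system has been reset" (True).

S1: Parsed as (S or (P -> R)) nor (not Q xor not S)

P -> R = False -> True = True
S or (P -> R) = False or True = True
not Q = not True = False
not S = not False = True
not Q xor not S = False xor True = True
(S or (P -> R)) nor (not Q xor not S) = True nor True = False
So S1 is false.

S2: Formalization: (not Q nor S) -> ((not R nand P) xor Q)

not Q = not True = False
not Q nor S = False nor False = True
not R = not True = False
not R nand P = False nand False = True
(not R nand P) xor Q = True xor True = False
(not Q nor S) -> ((not R nand P) xor Q) = True -> False = False
Thus S2 is false.

S3: This is not (R -> not (Q nor S)).

Q nor S = True nor False = False
not (Q nor S) = not False = True
R -> not (Q nor S) = True -> True = True
not (R -> not (Q nor S)) = not True = False
So S3 is false.

True statements: 0 (none).

0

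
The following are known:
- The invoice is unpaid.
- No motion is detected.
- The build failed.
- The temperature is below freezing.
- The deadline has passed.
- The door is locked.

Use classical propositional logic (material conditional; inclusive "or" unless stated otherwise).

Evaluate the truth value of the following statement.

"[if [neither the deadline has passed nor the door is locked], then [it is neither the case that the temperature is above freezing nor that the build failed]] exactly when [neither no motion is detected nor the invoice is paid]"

Let U = "the deadline has passed" (T), V = "the door is locked" (T), S = "the temperature is below freezing" (T), R = "the build passed" (F), Q = "motion is detected" (F), P = "the invoice is paid" (F).
Formalization: ((U ↓ V) → (¬S ↓ ¬R)) ↔ (¬Q ↓ P)

U ↓ V = T ↓ T = F
¬S = ¬T = F
¬R = ¬F = T
¬S ↓ ¬R = F ↓ T = F
(U ↓ V) → (¬S ↓ ¬R) = F → F = T
¬Q = ¬F = T
¬Q ↓ P = T ↓ F = F
((U ↓ V) → (¬S ↓ ¬R)) ↔ (¬Q ↓ P) = T ↔ F = F

False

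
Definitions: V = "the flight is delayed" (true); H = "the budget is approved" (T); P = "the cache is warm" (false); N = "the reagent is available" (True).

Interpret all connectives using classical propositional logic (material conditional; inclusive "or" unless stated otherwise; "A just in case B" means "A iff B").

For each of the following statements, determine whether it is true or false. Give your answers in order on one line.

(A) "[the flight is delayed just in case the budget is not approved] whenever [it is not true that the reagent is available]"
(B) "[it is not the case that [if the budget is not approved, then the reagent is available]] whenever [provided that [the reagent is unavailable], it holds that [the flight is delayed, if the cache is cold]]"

(A) true; (B) false

(A): Formalization: ~N -> (V <-> ~H)

~N = ~T = F
~H = ~T = F
V <-> ~H = T <-> F = F
~N -> (V <-> ~H) = F -> F = T
So (A) is true.

(B): Parsed as (~N -> (~P -> V)) -> ~(~H -> N)

~N = ~T = F
~P = ~F = T
~P -> V = T -> T = T
~N -> (~P -> V) = F -> T = T
~H = ~T = F
~H -> N = F -> T = T
~(~H -> N) = ~T = F
(~N -> (~P -> V)) -> ~(~H -> N) = T -> F = F
Hence (B) is false.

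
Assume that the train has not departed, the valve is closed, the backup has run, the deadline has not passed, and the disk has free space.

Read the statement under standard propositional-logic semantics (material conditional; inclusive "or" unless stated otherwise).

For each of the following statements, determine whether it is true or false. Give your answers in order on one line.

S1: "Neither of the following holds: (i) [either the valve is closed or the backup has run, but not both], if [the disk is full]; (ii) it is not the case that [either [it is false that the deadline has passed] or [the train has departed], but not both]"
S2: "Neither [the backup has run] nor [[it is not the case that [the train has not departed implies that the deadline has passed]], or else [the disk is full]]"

Let U = "the disk is full" (F), Q = "the valve is open" (F), R = "the backup has run" (T), S = "the deadline has passed" (F), P = "the train has departed" (F).

S1: This is (U -> (~Q xor R)) nor ~(~S xor P).

~Q = ~F = T
~Q xor R = T xor T = F
U -> (~Q xor R) = F -> F = T
~S = ~F = T
~S xor P = T xor F = T
~(~S xor P) = ~T = F
(U -> (~Q xor R)) nor ~(~S xor P) = T nor F = F
Hence S1 is false.

S2: In symbols: R nor (~(~P -> S) | U)

~P = ~F = T
~P -> S = T -> F = F
~(~P -> S) = ~F = T
~(~P -> S) | U = T | F = T
R nor (~(~P -> S) | U) = T nor T = F
Hence S2 is false.

S1 false, S2 false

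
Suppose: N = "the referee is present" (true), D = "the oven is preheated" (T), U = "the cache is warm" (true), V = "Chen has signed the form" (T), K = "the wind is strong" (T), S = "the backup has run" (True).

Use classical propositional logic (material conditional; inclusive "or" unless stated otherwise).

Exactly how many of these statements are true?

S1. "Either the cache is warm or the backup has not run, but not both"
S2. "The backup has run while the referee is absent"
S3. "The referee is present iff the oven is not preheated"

S1: Parsed as U xor not S

not S = not True = False
U xor not S = True xor False = True
Thus S1 is true.

S2: In symbols: S and not N

not N = not True = False
S and not N = True and False = False
So S2 is false.

S3: Parsed as N iff not D

not D = not True = False
N iff not D = True iff False = False
Thus S3 is false.

True statements: 1 (S1).

1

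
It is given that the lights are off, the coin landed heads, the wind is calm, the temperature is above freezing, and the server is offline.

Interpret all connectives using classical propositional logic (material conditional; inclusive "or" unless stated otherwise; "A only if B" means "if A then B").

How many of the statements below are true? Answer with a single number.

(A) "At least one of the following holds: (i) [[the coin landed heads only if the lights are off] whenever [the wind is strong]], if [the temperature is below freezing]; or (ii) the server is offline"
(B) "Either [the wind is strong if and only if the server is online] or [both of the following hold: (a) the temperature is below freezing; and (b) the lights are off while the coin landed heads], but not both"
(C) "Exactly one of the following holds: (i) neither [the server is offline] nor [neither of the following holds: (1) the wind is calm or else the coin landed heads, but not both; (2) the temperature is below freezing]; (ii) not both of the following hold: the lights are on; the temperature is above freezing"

Let G = "the temperature is below freezing" (F), K = "the wind is strong" (F), D = "the coin landed heads" (T), S = "the lights are on" (F), Q = "the server is online" (F).

(A): Parsed as (G → (K → (D → ¬S))) ∨ ¬Q

¬S = ¬F = T
D → ¬S = T → T = T
K → (D → ¬S) = F → T = T
G → (K → (D → ¬S)) = F → T = T
¬Q = ¬F = T
(G → (K → (D → ¬S))) ∨ ¬Q = T ∨ T = T
Thus (A) is true.

(B): In symbols: (K ↔ Q) ⊕ (G ∧ (¬S ∧ D))

K ↔ Q = F ↔ F = T
¬S = ¬F = T
¬S ∧ D = T ∧ T = T
G ∧ (¬S ∧ D) = F ∧ T = F
(K ↔ Q) ⊕ (G ∧ (¬S ∧ D)) = T ⊕ F = T
Thus (B) is true.

(C): Parsed as (¬Q ↓ ((¬K ⊕ D) ↓ G)) ⊕ (S ↑ ¬G)

¬Q = ¬F = T
¬K = ¬F = T
¬K ⊕ D = T ⊕ T = F
(¬K ⊕ D) ↓ G = F ↓ F = T
¬Q ↓ ((¬K ⊕ D) ↓ G) = T ↓ T = F
¬G = ¬F = T
S ↑ ¬G = F ↑ T = T
(¬Q ↓ ((¬K ⊕ D) ↓ G)) ⊕ (S ↑ ¬G) = F ⊕ T = T
Thus (C) is true.

3 of the 3 statements are true ((A), (B), (C)).

3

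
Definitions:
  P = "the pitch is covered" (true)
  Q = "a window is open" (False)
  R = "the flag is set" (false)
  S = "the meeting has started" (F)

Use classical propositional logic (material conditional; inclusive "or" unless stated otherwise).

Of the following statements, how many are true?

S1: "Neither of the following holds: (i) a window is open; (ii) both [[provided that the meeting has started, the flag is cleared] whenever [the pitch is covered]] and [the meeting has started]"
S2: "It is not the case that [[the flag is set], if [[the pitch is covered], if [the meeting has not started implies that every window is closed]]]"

2

S1: Parsed as Q nor ((P -> (S -> not R)) and S)

not R = not False = True
S -> not R = False -> True = True
P -> (S -> not R) = True -> True = True
(P -> (S -> not R)) and S = True and False = False
Q nor ((P -> (S -> not R)) and S) = False nor False = True
Hence S1 is true.

S2: Formalization: not (((not S -> not Q) -> P) -> R)

not S = not False = True
not Q = not False = True
not S -> not Q = True -> True = True
(not S -> not Q) -> P = True -> True = True
((not S -> not Q) -> P) -> R = True -> False = False
not (((not S -> not Q) -> P) -> R) = not False = True
So S2 is true.

Count: 2.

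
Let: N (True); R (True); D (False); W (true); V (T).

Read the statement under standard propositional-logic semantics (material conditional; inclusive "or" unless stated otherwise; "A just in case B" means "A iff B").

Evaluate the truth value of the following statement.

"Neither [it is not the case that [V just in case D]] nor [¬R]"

The statement is false.

In symbols: ¬(V ↔ D) ↓ ¬R

V ↔ D = T ↔ F = F
¬(V ↔ D) = ¬F = T
¬R = ¬T = F
¬(V ↔ D) ↓ ¬R = T ↓ F = F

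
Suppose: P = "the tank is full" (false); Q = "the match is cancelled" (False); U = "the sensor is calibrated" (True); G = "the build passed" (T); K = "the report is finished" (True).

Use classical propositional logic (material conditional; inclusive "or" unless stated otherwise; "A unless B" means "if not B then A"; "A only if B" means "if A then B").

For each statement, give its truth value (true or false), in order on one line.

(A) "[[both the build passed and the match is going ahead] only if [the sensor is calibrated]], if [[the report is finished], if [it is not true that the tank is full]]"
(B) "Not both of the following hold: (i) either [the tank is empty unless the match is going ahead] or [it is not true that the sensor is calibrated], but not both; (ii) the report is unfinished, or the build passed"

(A) True, (B) False

(A): Parsed as (not P -> K) -> ((G and not Q) -> U)

not P = not False = True
not P -> K = True -> True = True
not Q = not False = True
G and not Q = True and True = True
(G and not Q) -> U = True -> True = True
(not P -> K) -> ((G and not Q) -> U) = True -> True = True
Hence (A) is true.

(B): Formalization: ((not P or not Q) xor not U) nand (not K or G)

not P = not False = True
not Q = not False = True
not P or not Q = True or True = True
not U = not True = False
(not P or not Q) xor not U = True xor False = True
not K = not True = False
not K or G = False or True = True
((not P or not Q) xor not U) nand (not K or G) = True nand True = False
Hence (B) is false.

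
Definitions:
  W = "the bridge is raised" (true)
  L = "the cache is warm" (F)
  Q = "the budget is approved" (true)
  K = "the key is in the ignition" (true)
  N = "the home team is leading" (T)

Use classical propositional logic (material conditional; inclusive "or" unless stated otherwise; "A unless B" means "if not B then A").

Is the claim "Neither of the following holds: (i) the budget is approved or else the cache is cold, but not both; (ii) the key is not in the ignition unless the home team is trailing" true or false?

true

Parsed as (Q xor ~L) nor (~K | ~N)

~L = ~F = T
Q xor ~L = T xor T = F
~K = ~T = F
~N = ~T = F
~K | ~N = F | F = F
(Q xor ~L) nor (~K | ~N) = F nor F = T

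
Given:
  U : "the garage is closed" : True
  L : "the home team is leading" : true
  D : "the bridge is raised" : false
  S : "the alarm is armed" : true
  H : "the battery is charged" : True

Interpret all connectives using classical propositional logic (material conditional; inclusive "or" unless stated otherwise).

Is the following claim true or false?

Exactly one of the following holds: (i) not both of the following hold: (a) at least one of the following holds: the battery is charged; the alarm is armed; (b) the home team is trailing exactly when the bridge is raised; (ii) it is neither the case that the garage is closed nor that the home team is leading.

false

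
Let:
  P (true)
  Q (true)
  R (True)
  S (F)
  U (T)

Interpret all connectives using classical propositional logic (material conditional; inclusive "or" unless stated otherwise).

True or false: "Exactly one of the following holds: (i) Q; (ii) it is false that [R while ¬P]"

False.

Values: Q=T, R=T, P=T.
This is Q ⊕ ¬(R ∧ ¬P).

¬P = ¬T = F
R ∧ ¬P = T ∧ F = F
¬(R ∧ ¬P) = ¬F = T
Q ⊕ ¬(R ∧ ¬P) = T ⊕ T = F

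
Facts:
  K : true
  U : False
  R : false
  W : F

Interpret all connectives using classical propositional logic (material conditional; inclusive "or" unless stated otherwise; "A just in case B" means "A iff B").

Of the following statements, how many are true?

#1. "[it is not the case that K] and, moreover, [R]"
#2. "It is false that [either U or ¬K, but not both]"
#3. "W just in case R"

#1: This is ¬K ∧ R.

¬K = ¬T = F
¬K ∧ R = F ∧ F = F
So #1 is false.

#2: Parsed as ¬(U ⊕ ¬K)

¬K = ¬T = F
U ⊕ ¬K = F ⊕ F = F
¬(U ⊕ ¬K) = ¬F = T
So #2 is true.

#3: Formalization: W ↔ R

W ↔ R = F ↔ F = T
Thus #3 is true.

Count: 2.

2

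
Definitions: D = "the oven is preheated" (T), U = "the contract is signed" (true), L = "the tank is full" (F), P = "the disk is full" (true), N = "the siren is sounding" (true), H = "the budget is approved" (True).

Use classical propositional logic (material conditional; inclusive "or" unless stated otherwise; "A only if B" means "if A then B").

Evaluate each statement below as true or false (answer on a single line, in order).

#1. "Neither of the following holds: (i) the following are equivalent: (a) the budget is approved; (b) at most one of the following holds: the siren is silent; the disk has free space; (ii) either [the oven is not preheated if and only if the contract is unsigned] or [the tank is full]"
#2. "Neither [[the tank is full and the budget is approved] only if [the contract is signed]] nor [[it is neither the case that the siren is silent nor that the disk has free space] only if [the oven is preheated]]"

#1: Formalization: (H iff (not N nand not P)) nor ((not D iff not U) or L)

not N = not True = False
not P = not True = False
not N nand not P = False nand False = True
H iff (not N nand not P) = True iff True = True
not D = not True = False
not U = not True = False
not D iff not U = False iff False = True
(not D iff not U) or L = True or False = True
(H iff (not N nand not P)) nor ((not D iff not U) or L) = True nor True = False
So #1 is false.

#2: Formalization: ((L and H) -> U) nor ((not N nor not P) -> D)

L and H = False and True = False
(L and H) -> U = False -> True = True
not N = not True = False
not P = not True = False
not N nor not P = False nor False = True
(not N nor not P) -> D = True -> True = True
((L and H) -> U) nor ((not N nor not P) -> D) = True nor True = False
Hence #2 is false.

#1 false / #2 false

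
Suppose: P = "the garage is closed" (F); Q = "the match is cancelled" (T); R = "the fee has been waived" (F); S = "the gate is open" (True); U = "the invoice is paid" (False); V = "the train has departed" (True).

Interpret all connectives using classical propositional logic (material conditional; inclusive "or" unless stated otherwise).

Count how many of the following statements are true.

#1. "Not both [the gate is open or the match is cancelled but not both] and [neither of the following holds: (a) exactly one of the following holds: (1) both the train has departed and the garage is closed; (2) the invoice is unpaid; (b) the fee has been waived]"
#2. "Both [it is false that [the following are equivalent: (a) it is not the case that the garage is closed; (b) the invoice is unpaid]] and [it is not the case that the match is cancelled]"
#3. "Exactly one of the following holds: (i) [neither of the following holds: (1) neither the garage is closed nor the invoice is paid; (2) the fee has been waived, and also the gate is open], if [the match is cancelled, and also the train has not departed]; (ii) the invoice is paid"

#1: Formalization: (S xor Q) nand (((V and P) xor not U) nor R)

S xor Q = True xor True = False
V and P = True and False = False
not U = not False = True
(V and P) xor not U = False xor True = True
((V and P) xor not U) nor R = True nor False = False
(S xor Q) nand (((V and P) xor not U) nor R) = False nand False = True
Hence #1 is true.

#2: This is not (not P iff not U) and not Q.

not P = not False = True
not U = not False = True
not P iff not U = True iff True = True
not (not P iff not U) = not True = False
not Q = not True = False
not (not P iff not U) and not Q = False and False = False
Hence #2 is false.

#3: Formalization: ((Q and not V) -> ((P nor U) nor (R and S))) xor U

not V = not True = False
Q and not V = True and False = False
P nor U = False nor False = True
R and S = False and True = False
(P nor U) nor (R and S) = True nor False = False
(Q and not V) -> ((P nor U) nor (R and S)) = False -> False = True
((Q and not V) -> ((P nor U) nor (R and S))) xor U = True xor False = True
Hence #3 is true.

True statements: 2 (#1, #3).

2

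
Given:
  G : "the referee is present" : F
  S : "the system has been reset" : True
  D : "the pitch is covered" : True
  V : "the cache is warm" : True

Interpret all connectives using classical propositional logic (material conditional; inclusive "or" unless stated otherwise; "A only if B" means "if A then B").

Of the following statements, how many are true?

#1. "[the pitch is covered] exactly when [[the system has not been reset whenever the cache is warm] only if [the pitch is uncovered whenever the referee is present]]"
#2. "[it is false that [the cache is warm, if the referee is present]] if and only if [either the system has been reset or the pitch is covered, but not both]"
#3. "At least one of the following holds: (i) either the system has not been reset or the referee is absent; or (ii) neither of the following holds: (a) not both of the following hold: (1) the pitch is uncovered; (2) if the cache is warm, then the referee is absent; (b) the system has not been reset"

3

#1: Formalization: D ↔ ((V → ¬S) → (G → ¬D))

¬S = ¬T = F
V → ¬S = T → F = F
¬D = ¬T = F
G → ¬D = F → F = T
(V → ¬S) → (G → ¬D) = F → T = T
D ↔ ((V → ¬S) → (G → ¬D)) = T ↔ T = T
Hence #1 is true.

#2: Formalization: ¬(G → V) ↔ (S ⊕ D)

G → V = F → T = T
¬(G → V) = ¬T = F
S ⊕ D = T ⊕ T = F
¬(G → V) ↔ (S ⊕ D) = F ↔ F = T
Thus #2 is true.

#3: Formalization: (¬S ∨ ¬G) ∨ ((¬D ↑ (V → ¬G)) ↓ ¬S)

¬S = ¬T = F
¬G = ¬F = T
¬S ∨ ¬G = F ∨ T = T
¬D = ¬T = F
¬G = ¬F = T
V → ¬G = T → T = T
¬D ↑ (V → ¬G) = F ↑ T = T
¬S = ¬T = F
(¬D ↑ (V → ¬G)) ↓ ¬S = T ↓ F = F
(¬S ∨ ¬G) ∨ ((¬D ↑ (V → ¬G)) ↓ ¬S) = T ∨ F = T
Thus #3 is true.

True statements: 3 (#1, #2, #3).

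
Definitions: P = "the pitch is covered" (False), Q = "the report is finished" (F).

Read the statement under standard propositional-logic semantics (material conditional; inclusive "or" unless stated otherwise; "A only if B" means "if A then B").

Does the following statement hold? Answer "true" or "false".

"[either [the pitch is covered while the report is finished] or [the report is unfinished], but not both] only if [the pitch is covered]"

false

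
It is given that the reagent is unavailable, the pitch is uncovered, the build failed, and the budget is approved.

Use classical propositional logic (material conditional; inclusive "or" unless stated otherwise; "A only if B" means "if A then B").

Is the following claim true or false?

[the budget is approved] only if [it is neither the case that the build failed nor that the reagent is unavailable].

Let S = "the budget is approved" (True), R = "the build passed" (False), P = "the reagent is available" (False).
This is S -> (not R nor not P).

not R = not False = True
not P = not False = True
not R nor not P = True nor True = False
S -> (not R nor not P) = True -> False = False

false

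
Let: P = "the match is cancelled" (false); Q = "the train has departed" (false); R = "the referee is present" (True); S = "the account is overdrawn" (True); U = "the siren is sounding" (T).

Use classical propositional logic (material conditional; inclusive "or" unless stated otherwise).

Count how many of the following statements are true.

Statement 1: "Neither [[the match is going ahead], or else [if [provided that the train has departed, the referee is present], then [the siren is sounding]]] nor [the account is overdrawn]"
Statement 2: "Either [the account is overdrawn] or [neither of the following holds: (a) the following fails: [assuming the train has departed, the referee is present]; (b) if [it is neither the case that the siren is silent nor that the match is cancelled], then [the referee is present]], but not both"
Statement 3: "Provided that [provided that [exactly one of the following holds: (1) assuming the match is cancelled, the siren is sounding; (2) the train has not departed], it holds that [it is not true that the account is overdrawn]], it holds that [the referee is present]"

Statement 1: Parsed as (¬P ∨ ((Q → R) → U)) ↓ S

¬P = ¬F = T
Q → R = F → T = T
(Q → R) → U = T → T = T
¬P ∨ ((Q → R) → U) = T ∨ T = T
(¬P ∨ ((Q → R) → U)) ↓ S = T ↓ T = F
Hence Statement 1 is false.

Statement 2: Parsed as S ⊕ (¬(Q → R) ↓ ((¬U ↓ P) → R))

Q → R = F → T = T
¬(Q → R) = ¬T = F
¬U = ¬T = F
¬U ↓ P = F ↓ F = T
(¬U ↓ P) → R = T → T = T
¬(Q → R) ↓ ((¬U ↓ P) → R) = F ↓ T = F
S ⊕ (¬(Q → R) ↓ ((¬U ↓ P) → R)) = T ⊕ F = T
So Statement 2 is true.

Statement 3: In symbols: (((P → U) ⊕ ¬Q) → ¬S) → R

P → U = F → T = T
¬Q = ¬F = T
(P → U) ⊕ ¬Q = T ⊕ T = F
¬S = ¬T = F
((P → U) ⊕ ¬Q) → ¬S = F → F = T
(((P → U) ⊕ ¬Q) → ¬S) → R = T → T = T
Thus Statement 3 is true.

Count: 2.

2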